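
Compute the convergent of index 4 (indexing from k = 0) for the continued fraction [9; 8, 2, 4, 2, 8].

Using pₖ = aₖpₖ₋₁ + pₖ₋₂, qₖ = aₖqₖ₋₁ + qₖ₋₂ (with p₋₁=1, p₋₂=0, q₋₁=0, q₋₂=1):
  k=0: a=9, p=9, q=1
  k=1: a=8, p=73, q=8
  k=2: a=2, p=155, q=17
  k=3: a=4, p=693, q=76
  k=4: a=2, p=1541, q=169

1541/169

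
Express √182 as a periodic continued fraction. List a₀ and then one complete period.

a₀ = ⌊√182⌋ = 13.
With m₀=0, d₀=1 and mₖ₊₁ = dₖaₖ − mₖ, dₖ₊₁ = (n − mₖ₊₁²)/dₖ, aₖ₊₁ = ⌊(a₀+mₖ₊₁)/dₖ₊₁⌋:
  k=1: m=13, d=13, a=2
  k=2: m=13, d=1, a=26
d=1 and a=2a₀=26 at k=2, so the next step gives (m, d) = (13, 13) again — its k=1 value — and the period has length 2.

[13; 2, 26]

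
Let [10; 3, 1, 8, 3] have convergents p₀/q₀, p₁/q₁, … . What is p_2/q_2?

Using pₖ = aₖpₖ₋₁ + pₖ₋₂, qₖ = aₖqₖ₋₁ + qₖ₋₂ (with p₋₁=1, p₋₂=0, q₋₁=0, q₋₂=1):
  k=0: a=10, p=10, q=1
  k=1: a=3, p=31, q=3
  k=2: a=1, p=41, q=4

41/4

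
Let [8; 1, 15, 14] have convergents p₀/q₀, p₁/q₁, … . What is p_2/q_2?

Using pₖ = aₖpₖ₋₁ + pₖ₋₂, qₖ = aₖqₖ₋₁ + qₖ₋₂ (with p₋₁=1, p₋₂=0, q₋₁=0, q₋₂=1):
  k=0: a=8, p=8, q=1
  k=1: a=1, p=9, q=1
  k=2: a=15, p=143, q=16

143/16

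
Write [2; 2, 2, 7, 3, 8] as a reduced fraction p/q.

2321/965

Using pₖ = aₖpₖ₋₁ + pₖ₋₂ and qₖ = aₖqₖ₋₁ + qₖ₋₂:
  k=0: a=2, p=2, q=1
  k=1: a=2, p=5, q=2
  k=2: a=2, p=12, q=5
  k=3: a=7, p=89, q=37
  k=4: a=3, p=279, q=116
  k=5: a=8, p=2321, q=965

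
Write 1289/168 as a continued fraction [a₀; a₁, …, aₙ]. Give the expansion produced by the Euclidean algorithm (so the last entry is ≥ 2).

[7; 1, 2, 18, 3]

1289 = 7·168 + 113
168 = 1·113 + 55
113 = 2·55 + 3
55 = 18·3 + 1
3 = 3·1 + 0  (stop)
So 1289/168 = [7; 1, 2, 18, 3].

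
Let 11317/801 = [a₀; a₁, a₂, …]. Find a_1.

7

11317 = 14·801 + 103   →  a_0 = 14
801 = 7·103 + 80   →  a_1 = 7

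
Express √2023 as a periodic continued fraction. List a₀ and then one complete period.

a₀ = ⌊√2023⌋ = 44.
With m₀=0, d₀=1 and mₖ₊₁ = dₖaₖ − mₖ, dₖ₊₁ = (n − mₖ₊₁²)/dₖ, aₖ₊₁ = ⌊(a₀+mₖ₊₁)/dₖ₊₁⌋:
  k=1: m=44, d=87, a=1
  k=2: m=43, d=2, a=43
  k=3: m=43, d=87, a=1
  k=4: m=44, d=1, a=88
d=1 and a=2a₀=88 at k=4, so the next step gives (m, d) = (44, 87) again — its k=1 value — and the period has length 4.

[44; 1, 43, 1, 88]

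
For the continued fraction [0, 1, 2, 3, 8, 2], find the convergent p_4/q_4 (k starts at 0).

58/83

Using pₖ = aₖpₖ₋₁ + pₖ₋₂, qₖ = aₖqₖ₋₁ + qₖ₋₂ (with p₋₁=1, p₋₂=0, q₋₁=0, q₋₂=1):
  k=0: a=0, p=0, q=1
  k=1: a=1, p=1, q=1
  k=2: a=2, p=2, q=3
  k=3: a=3, p=7, q=10
  k=4: a=8, p=58, q=83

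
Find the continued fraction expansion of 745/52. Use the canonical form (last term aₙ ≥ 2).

[14; 3, 17]

745 = 14*52 + 17
52 = 3*17 + 1
17 = 17*1 + 0  (stop)
So 745/52 = [14; 3, 17].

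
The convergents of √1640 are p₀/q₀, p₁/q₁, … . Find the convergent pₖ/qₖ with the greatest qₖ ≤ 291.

√1640 = [40; 2, 80, …] (period length 2).
Convergents:
  p_0/q_0 = 40/1
  p_1/q_1 = 81/2
  p_2/q_2 = 6520/161
  p_3/q_3 = 13121/324
q_2 = 161 ≤ 291 < 324 = q_3, so the answer is 6520/161.

6520/161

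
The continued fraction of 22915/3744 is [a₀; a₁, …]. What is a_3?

3

22915 = 6·3744 + 451   →  a_0 = 6
3744 = 8·451 + 136   →  a_1 = 8
451 = 3·136 + 43   →  a_2 = 3
136 = 3·43 + 7   →  a_3 = 3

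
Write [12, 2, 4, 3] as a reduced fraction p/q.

Using pₖ = aₖpₖ₋₁ + pₖ₋₂ and qₖ = aₖqₖ₋₁ + qₖ₋₂:
  k=0: a=12, p=12, q=1
  k=1: a=2, p=25, q=2
  k=2: a=4, p=112, q=9
  k=3: a=3, p=361, q=29

361/29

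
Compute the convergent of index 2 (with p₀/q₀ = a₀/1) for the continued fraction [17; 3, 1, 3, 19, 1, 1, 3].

69/4

Using pₖ = aₖpₖ₋₁ + pₖ₋₂, qₖ = aₖqₖ₋₁ + qₖ₋₂ (with p₋₁=1, p₋₂=0, q₋₁=0, q₋₂=1):
  k=0: a=17, p=17, q=1
  k=1: a=3, p=52, q=3
  k=2: a=1, p=69, q=4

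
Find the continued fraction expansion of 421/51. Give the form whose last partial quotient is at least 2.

421 = 8*51 + 13
51 = 3*13 + 12
13 = 1*12 + 1
12 = 12*1 + 0  (stop)
So 421/51 = [8; 3, 1, 12].

[8; 3, 1, 12]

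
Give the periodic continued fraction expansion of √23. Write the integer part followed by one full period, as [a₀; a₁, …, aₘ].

a₀ = ⌊√23⌋ = 4.
With m₀=0, d₀=1 and mₖ₊₁ = dₖaₖ − mₖ, dₖ₊₁ = (n − mₖ₊₁²)/dₖ, aₖ₊₁ = ⌊(a₀+mₖ₊₁)/dₖ₊₁⌋:
  k=1: m=4, d=7, a=1
  k=2: m=3, d=2, a=3
  k=3: m=3, d=7, a=1
  k=4: m=4, d=1, a=8
d=1 and a=2a₀=8 at k=4, so the next step gives (m, d) = (4, 7) again — its k=1 value — and the period has length 4.

[4; 1, 3, 1, 8]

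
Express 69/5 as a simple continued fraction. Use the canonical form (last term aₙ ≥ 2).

69 = 13*5 + 4
5 = 1*4 + 1
4 = 4*1 + 0  (stop)
So 69/5 = [13; 1, 4].

[13; 1, 4]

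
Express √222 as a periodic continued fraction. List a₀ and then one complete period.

a₀ = ⌊√222⌋ = 14.

[14; 1, 8, 1, 28]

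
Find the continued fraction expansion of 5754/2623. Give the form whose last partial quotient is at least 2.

5754 = 2*2623 + 508
2623 = 5*508 + 83
508 = 6*83 + 10
83 = 8*10 + 3
10 = 3*3 + 1
3 = 3*1 + 0  (stop)
So 5754/2623 = [2; 5, 6, 8, 3, 3].

[2; 5, 6, 8, 3, 3]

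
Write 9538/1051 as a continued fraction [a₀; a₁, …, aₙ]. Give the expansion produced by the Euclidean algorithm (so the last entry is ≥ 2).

[9; 13, 3, 3, 2, 3]

9538 = 9×1051 + 79
1051 = 13×79 + 24
79 = 3×24 + 7
24 = 3×7 + 3
7 = 2×3 + 1
3 = 3×1 + 0  (stop)
So 9538/1051 = [9; 13, 3, 3, 2, 3].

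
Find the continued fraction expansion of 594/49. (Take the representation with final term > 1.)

[12; 8, 6]

594 = 12*49 + 6
49 = 8*6 + 1
6 = 6*1 + 0  (stop)
So 594/49 = [12; 8, 6].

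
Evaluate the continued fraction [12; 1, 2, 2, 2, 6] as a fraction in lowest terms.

1385/109

Fold from the inside: start with 6/1.
  2 + 1/6 = 13/6
  2 + 6/13 = 32/13
  2 + 13/32 = 77/32
  1 + 32/77 = 109/77
  12 + 77/109 = 1385/109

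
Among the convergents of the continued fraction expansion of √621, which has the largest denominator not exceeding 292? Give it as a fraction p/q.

√621 = [24; 1, 11, 2, 11, 1, 48, …] (period length 6).
Convergents:
  p_0/q_0 = 24/1
  p_1/q_1 = 25/1
  p_2/q_2 = 299/12
  p_3/q_3 = 623/25
  p_4/q_4 = 7152/287
  p_5/q_5 = 7775/312
q_4 = 287 ≤ 292 < 312 = q_5, so the answer is 7152/287.

7152/287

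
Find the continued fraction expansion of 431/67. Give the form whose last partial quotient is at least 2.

[6; 2, 3, 4, 2]

431 = 6×67 + 29
67 = 2×29 + 9
29 = 3×9 + 2
9 = 4×2 + 1
2 = 2×1 + 0  (stop)
So 431/67 = [6; 2, 3, 4, 2].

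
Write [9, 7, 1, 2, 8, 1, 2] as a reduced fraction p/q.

5679/622

Fold from the inside: start with 2/1.
  1 + 1/2 = 3/2
  8 + 2/3 = 26/3
  2 + 3/26 = 55/26
  1 + 26/55 = 81/55
  7 + 55/81 = 622/81
  9 + 81/622 = 5679/622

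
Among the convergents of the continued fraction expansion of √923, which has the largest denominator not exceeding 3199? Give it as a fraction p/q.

√923 = [30; 2, 1, 1, 1, 2, 60, …] (period length 6).
Convergents:
  p_0/q_0 = 30/1
  p_1/q_1 = 61/2
  p_2/q_2 = 91/3
  p_3/q_3 = 152/5
  p_4/q_4 = 243/8
  p_5/q_5 = 638/21
  p_6/q_6 = 38523/1268
  p_7/q_7 = 77684/2557
  p_8/q_8 = 116207/3825
q_7 = 2557 ≤ 3199 < 3825 = q_8, so the answer is 77684/2557.

77684/2557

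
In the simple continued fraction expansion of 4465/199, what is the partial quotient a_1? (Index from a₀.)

4465 = 22·199 + 87   →  a_0 = 22
199 = 2·87 + 25   →  a_1 = 2

2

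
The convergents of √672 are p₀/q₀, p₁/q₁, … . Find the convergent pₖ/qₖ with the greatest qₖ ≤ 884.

17498/675

√672 = [25; 1, 11, 1, 50, …] (period length 4).
Convergents:
  p_0/q_0 = 25/1
  p_1/q_1 = 26/1
  p_2/q_2 = 311/12
  p_3/q_3 = 337/13
  p_4/q_4 = 17161/662
  p_5/q_5 = 17498/675
  p_6/q_6 = 209639/8087
q_5 = 675 ≤ 884 < 8087 = q_6, so the answer is 17498/675.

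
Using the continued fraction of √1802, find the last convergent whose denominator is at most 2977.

71698/1689

√1802 = [42; 2, 4, 2, 84, …] (period length 4).
Convergents:
  p_0/q_0 = 42/1
  p_1/q_1 = 85/2
  p_2/q_2 = 382/9
  p_3/q_3 = 849/20
  p_4/q_4 = 71698/1689
  p_5/q_5 = 144245/3398
q_4 = 1689 ≤ 2977 < 3398 = q_5, so the answer is 71698/1689.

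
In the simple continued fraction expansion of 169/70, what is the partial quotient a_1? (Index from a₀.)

2

169 = 2·70 + 29   →  a_0 = 2
70 = 2·29 + 12   →  a_1 = 2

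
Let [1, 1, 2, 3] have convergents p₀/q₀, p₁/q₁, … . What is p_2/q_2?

5/3

Using pₖ = aₖpₖ₋₁ + pₖ₋₂, qₖ = aₖqₖ₋₁ + qₖ₋₂ (with p₋₁=1, p₋₂=0, q₋₁=0, q₋₂=1):
  k=0: a=1, p=1, q=1
  k=1: a=1, p=2, q=1
  k=2: a=2, p=5, q=3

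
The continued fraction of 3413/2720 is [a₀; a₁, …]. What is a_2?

1

3413 = 1·2720 + 693   →  a_0 = 1
2720 = 3·693 + 641   →  a_1 = 3
693 = 1·641 + 52   →  a_2 = 1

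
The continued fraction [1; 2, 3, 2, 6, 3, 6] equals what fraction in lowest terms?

Fold from the inside: start with 6/1.
  3 + 1/6 = 19/6
  6 + 6/19 = 120/19
  2 + 19/120 = 259/120
  3 + 120/259 = 897/259
  2 + 259/897 = 2053/897
  1 + 897/2053 = 2950/2053

2950/2053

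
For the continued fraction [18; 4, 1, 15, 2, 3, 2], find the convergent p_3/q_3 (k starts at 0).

Using pₖ = aₖpₖ₋₁ + pₖ₋₂, qₖ = aₖqₖ₋₁ + qₖ₋₂ (with p₋₁=1, p₋₂=0, q₋₁=0, q₋₂=1):
  k=0: a=18, p=18, q=1
  k=1: a=4, p=73, q=4
  k=2: a=1, p=91, q=5
  k=3: a=15, p=1438, q=79

1438/79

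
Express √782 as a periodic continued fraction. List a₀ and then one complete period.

a₀ = ⌊√782⌋ = 27.
With m₀=0, d₀=1 and mₖ₊₁ = dₖaₖ − mₖ, dₖ₊₁ = (n − mₖ₊₁²)/dₖ, aₖ₊₁ = ⌊(a₀+mₖ₊₁)/dₖ₊₁⌋:
  k=1: m=27, d=53, a=1
  k=2: m=26, d=2, a=26
  k=3: m=26, d=53, a=1
  k=4: m=27, d=1, a=54
d=1 and a=2a₀=54 at k=4, so the next step gives (m, d) = (27, 53) again — its k=1 value — and the period has length 4.

[27; 1, 26, 1, 54]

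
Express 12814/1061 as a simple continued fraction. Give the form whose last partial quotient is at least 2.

12814 = 12·1061 + 82
1061 = 12·82 + 77
82 = 1·77 + 5
77 = 15·5 + 2
5 = 2·2 + 1
2 = 2·1 + 0  (stop)
So 12814/1061 = [12; 12, 1, 15, 2, 2].

[12; 12, 1, 15, 2, 2]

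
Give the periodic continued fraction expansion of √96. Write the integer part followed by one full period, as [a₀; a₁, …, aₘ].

[9; 1, 3, 1, 18]

a₀ = ⌊√96⌋ = 9.
With m₀=0, d₀=1 and mₖ₊₁ = dₖaₖ − mₖ, dₖ₊₁ = (n − mₖ₊₁²)/dₖ, aₖ₊₁ = ⌊(a₀+mₖ₊₁)/dₖ₊₁⌋:
  k=1: m=9, d=15, a=1
  k=2: m=6, d=4, a=3
  k=3: m=6, d=15, a=1
  k=4: m=9, d=1, a=18
d=1 and a=2a₀=18 at k=4, so the next step gives (m, d) = (9, 15) again — its k=1 value — and the period has length 4.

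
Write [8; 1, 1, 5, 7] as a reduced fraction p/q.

675/79

Fold from the inside: start with 7/1.
  5 + 1/7 = 36/7
  1 + 7/36 = 43/36
  1 + 36/43 = 79/43
  8 + 43/79 = 675/79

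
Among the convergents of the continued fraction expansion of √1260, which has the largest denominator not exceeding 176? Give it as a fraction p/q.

√1260 = [35; 2, 70, …] (period length 2).
Convergents:
  p_0/q_0 = 35/1
  p_1/q_1 = 71/2
  p_2/q_2 = 5005/141
  p_3/q_3 = 10081/284
q_2 = 141 ≤ 176 < 284 = q_3, so the answer is 5005/141.

5005/141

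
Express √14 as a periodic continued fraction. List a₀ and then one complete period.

a₀ = ⌊√14⌋ = 3.
With m₀=0, d₀=1 and mₖ₊₁ = dₖaₖ − mₖ, dₖ₊₁ = (n − mₖ₊₁²)/dₖ, aₖ₊₁ = ⌊(a₀+mₖ₊₁)/dₖ₊₁⌋:
  k=1: m=3, d=5, a=1
  k=2: m=2, d=2, a=2
  k=3: m=2, d=5, a=1
  k=4: m=3, d=1, a=6
d=1 and a=2a₀=6 at k=4, so the next step gives (m, d) = (3, 5) again — its k=1 value — and the period has length 4.

[3; 1, 2, 1, 6]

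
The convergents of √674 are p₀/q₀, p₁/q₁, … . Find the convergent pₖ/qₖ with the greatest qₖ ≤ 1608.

35074/1351

√674 = [25; 1, 24, 1, 50, …] (period length 4).
Convergents:
  p_0/q_0 = 25/1
  p_1/q_1 = 26/1
  p_2/q_2 = 649/25
  p_3/q_3 = 675/26
  p_4/q_4 = 34399/1325
  p_5/q_5 = 35074/1351
  p_6/q_6 = 876175/33749
q_5 = 1351 ≤ 1608 < 33749 = q_6, so the answer is 35074/1351.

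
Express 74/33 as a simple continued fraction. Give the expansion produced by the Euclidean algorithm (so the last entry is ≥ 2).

[2; 4, 8]

74 = 2·33 + 8
33 = 4·8 + 1
8 = 8·1 + 0  (stop)
So 74/33 = [2; 4, 8].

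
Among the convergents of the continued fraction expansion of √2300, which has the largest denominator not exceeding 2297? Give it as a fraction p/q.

√2300 = [47; 1, 22, 1, 94, …] (period length 4).
Convergents:
  p_0/q_0 = 47/1
  p_1/q_1 = 48/1
  p_2/q_2 = 1103/23
  p_3/q_3 = 1151/24
  p_4/q_4 = 109297/2279
  p_5/q_5 = 110448/2303
q_4 = 2279 ≤ 2297 < 2303 = q_5, so the answer is 109297/2279.

109297/2279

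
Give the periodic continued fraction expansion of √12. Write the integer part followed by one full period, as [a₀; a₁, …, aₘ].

a₀ = ⌊√12⌋ = 3.
With m₀=0, d₀=1 and mₖ₊₁ = dₖaₖ − mₖ, dₖ₊₁ = (n − mₖ₊₁²)/dₖ, aₖ₊₁ = ⌊(a₀+mₖ₊₁)/dₖ₊₁⌋:
  k=1: m=3, d=3, a=2
  k=2: m=3, d=1, a=6
d=1 and a=2a₀=6 at k=2, so the next step gives (m, d) = (3, 3) again — its k=1 value — and the period has length 2.

[3; 2, 6]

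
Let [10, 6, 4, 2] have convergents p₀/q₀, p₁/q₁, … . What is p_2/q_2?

254/25

Using pₖ = aₖpₖ₋₁ + pₖ₋₂, qₖ = aₖqₖ₋₁ + qₖ₋₂ (with p₋₁=1, p₋₂=0, q₋₁=0, q₋₂=1):
  k=0: a=10, p=10, q=1
  k=1: a=6, p=61, q=6
  k=2: a=4, p=254, q=25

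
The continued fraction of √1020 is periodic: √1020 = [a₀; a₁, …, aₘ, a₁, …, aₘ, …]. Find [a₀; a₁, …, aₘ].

[31; 1, 14, 1, 62]

a₀ = ⌊√1020⌋ = 31.
With m₀=0, d₀=1 and mₖ₊₁ = dₖaₖ − mₖ, dₖ₊₁ = (n − mₖ₊₁²)/dₖ, aₖ₊₁ = ⌊(a₀+mₖ₊₁)/dₖ₊₁⌋:
  k=1: m=31, d=59, a=1
  k=2: m=28, d=4, a=14
  k=3: m=28, d=59, a=1
  k=4: m=31, d=1, a=62
d=1 and a=2a₀=62 at k=4, so the next step gives (m, d) = (31, 59) again — its k=1 value — and the period has length 4.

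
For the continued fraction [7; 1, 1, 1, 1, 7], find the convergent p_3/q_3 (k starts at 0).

Using pₖ = aₖpₖ₋₁ + pₖ₋₂, qₖ = aₖqₖ₋₁ + qₖ₋₂ (with p₋₁=1, p₋₂=0, q₋₁=0, q₋₂=1):
  k=0: a=7, p=7, q=1
  k=1: a=1, p=8, q=1
  k=2: a=1, p=15, q=2
  k=3: a=1, p=23, q=3

23/3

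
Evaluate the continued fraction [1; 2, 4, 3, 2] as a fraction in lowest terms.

Using pₖ = aₖpₖ₋₁ + pₖ₋₂ and qₖ = aₖqₖ₋₁ + qₖ₋₂:
  k=0: a=1, p=1, q=1
  k=1: a=2, p=3, q=2
  k=2: a=4, p=13, q=9
  k=3: a=3, p=42, q=29
  k=4: a=2, p=97, q=67

97/67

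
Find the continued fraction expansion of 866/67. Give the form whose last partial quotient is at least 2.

[12; 1, 12, 2, 2]

866 = 12*67 + 62
67 = 1*62 + 5
62 = 12*5 + 2
5 = 2*2 + 1
2 = 2*1 + 0  (stop)
So 866/67 = [12; 1, 12, 2, 2].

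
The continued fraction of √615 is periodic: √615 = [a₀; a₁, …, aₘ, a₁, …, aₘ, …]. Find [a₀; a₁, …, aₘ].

a₀ = ⌊√615⌋ = 24.
With m₀=0, d₀=1 and mₖ₊₁ = dₖaₖ − mₖ, dₖ₊₁ = (n − mₖ₊₁²)/dₖ, aₖ₊₁ = ⌊(a₀+mₖ₊₁)/dₖ₊₁⌋:
  k=1: m=24, d=39, a=1
  k=2: m=15, d=10, a=3
  k=3: m=15, d=39, a=1
  k=4: m=24, d=1, a=48
d=1 and a=2a₀=48 at k=4, so the next step gives (m, d) = (24, 39) again — its k=1 value — and the period has length 4.

[24; 1, 3, 1, 48]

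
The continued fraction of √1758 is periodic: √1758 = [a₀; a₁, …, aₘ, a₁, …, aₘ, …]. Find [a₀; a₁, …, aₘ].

a₀ = ⌊√1758⌋ = 41.
With m₀=0, d₀=1 and mₖ₊₁ = dₖaₖ − mₖ, dₖ₊₁ = (n − mₖ₊₁²)/dₖ, aₖ₊₁ = ⌊(a₀+mₖ₊₁)/dₖ₊₁⌋:
  k=1: m=41, d=77, a=1
  k=2: m=36, d=6, a=12
  k=3: m=36, d=77, a=1
  k=4: m=41, d=1, a=82
d=1 and a=2a₀=82 at k=4, so the next step gives (m, d) = (41, 77) again — its k=1 value — and the period has length 4.

[41; 1, 12, 1, 82]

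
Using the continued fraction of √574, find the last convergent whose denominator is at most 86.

575/24

√574 = [23; 1, 22, 1, 46, …] (period length 4).
Convergents:
  p_0/q_0 = 23/1
  p_1/q_1 = 24/1
  p_2/q_2 = 551/23
  p_3/q_3 = 575/24
  p_4/q_4 = 27001/1127
q_3 = 24 ≤ 86 < 1127 = q_4, so the answer is 575/24.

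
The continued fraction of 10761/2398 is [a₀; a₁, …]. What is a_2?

10761 = 4·2398 + 1169   →  a_0 = 4
2398 = 2·1169 + 60   →  a_1 = 2
1169 = 19·60 + 29   →  a_2 = 19

19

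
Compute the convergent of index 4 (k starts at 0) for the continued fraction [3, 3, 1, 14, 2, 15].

Using pₖ = aₖpₖ₋₁ + pₖ₋₂, qₖ = aₖqₖ₋₁ + qₖ₋₂ (with p₋₁=1, p₋₂=0, q₋₁=0, q₋₂=1):
  k=0: a=3, p=3, q=1
  k=1: a=3, p=10, q=3
  k=2: a=1, p=13, q=4
  k=3: a=14, p=192, q=59
  k=4: a=2, p=397, q=122

397/122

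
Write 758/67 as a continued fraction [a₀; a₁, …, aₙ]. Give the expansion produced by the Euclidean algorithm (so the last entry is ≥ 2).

758 = 11·67 + 21
67 = 3·21 + 4
21 = 5·4 + 1
4 = 4·1 + 0  (stop)
So 758/67 = [11; 3, 5, 4].

[11; 3, 5, 4]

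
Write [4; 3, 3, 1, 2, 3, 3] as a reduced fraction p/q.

1718/399

Fold from the inside: start with 3/1.
  3 + 1/3 = 10/3
  2 + 3/10 = 23/10
  1 + 10/23 = 33/23
  3 + 23/33 = 122/33
  3 + 33/122 = 399/122
  4 + 122/399 = 1718/399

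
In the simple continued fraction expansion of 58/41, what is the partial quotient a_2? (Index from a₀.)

2

58 = 1·41 + 17   →  a_0 = 1
41 = 2·17 + 7   →  a_1 = 2
17 = 2·7 + 3   →  a_2 = 2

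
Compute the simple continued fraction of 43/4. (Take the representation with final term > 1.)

43 = 10*4 + 3
4 = 1*3 + 1
3 = 3*1 + 0  (stop)
So 43/4 = [10; 1, 3].

[10; 1, 3]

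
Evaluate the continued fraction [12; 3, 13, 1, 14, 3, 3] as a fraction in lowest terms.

Using pₖ = aₖpₖ₋₁ + pₖ₋₂ and qₖ = aₖqₖ₋₁ + qₖ₋₂:
  k=0: a=12, p=12, q=1
  k=1: a=3, p=37, q=3
  k=2: a=13, p=493, q=40
  k=3: a=1, p=530, q=43
  k=4: a=14, p=7913, q=642
  k=5: a=3, p=24269, q=1969
  k=6: a=3, p=80720, q=6549

80720/6549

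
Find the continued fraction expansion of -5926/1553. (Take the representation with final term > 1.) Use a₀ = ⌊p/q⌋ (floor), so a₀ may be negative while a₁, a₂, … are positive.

-5926 = -4×1553 + 286
1553 = 5×286 + 123
286 = 2×123 + 40
123 = 3×40 + 3
40 = 13×3 + 1
3 = 3×1 + 0  (stop)
So -5926/1553 = [-4; 5, 2, 3, 13, 3].

[-4; 5, 2, 3, 13, 3]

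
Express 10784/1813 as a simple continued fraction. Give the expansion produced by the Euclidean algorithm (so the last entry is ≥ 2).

10784 = 5×1813 + 1719
1813 = 1×1719 + 94
1719 = 18×94 + 27
94 = 3×27 + 13
27 = 2×13 + 1
13 = 13×1 + 0  (stop)
So 10784/1813 = [5; 1, 18, 3, 2, 13].

[5; 1, 18, 3, 2, 13]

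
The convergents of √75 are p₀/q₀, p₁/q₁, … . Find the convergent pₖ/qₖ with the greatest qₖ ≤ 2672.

22508/2599

√75 = [8; 1, 1, 1, 16, …] (period length 4).
Convergents:
  p_0/q_0 = 8/1
  p_1/q_1 = 9/1
  p_2/q_2 = 17/2
  p_3/q_3 = 26/3
  p_4/q_4 = 433/50
  p_5/q_5 = 459/53
  p_6/q_6 = 892/103
  p_7/q_7 = 1351/156
  p_8/q_8 = 22508/2599
  p_9/q_9 = 23859/2755
q_8 = 2599 ≤ 2672 < 2755 = q_9, so the answer is 22508/2599.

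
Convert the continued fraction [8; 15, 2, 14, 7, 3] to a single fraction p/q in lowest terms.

Using pₖ = aₖpₖ₋₁ + pₖ₋₂ and qₖ = aₖqₖ₋₁ + qₖ₋₂:
  k=0: a=8, p=8, q=1
  k=1: a=15, p=121, q=15
  k=2: a=2, p=250, q=31
  k=3: a=14, p=3621, q=449
  k=4: a=7, p=25597, q=3174
  k=5: a=3, p=80412, q=9971

80412/9971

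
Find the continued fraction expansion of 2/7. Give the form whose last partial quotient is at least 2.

[0; 3, 2]

2 = 0×7 + 2
7 = 3×2 + 1
2 = 2×1 + 0  (stop)
So 2/7 = [0; 3, 2].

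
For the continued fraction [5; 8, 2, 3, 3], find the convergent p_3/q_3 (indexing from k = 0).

Using pₖ = aₖpₖ₋₁ + pₖ₋₂, qₖ = aₖqₖ₋₁ + qₖ₋₂ (with p₋₁=1, p₋₂=0, q₋₁=0, q₋₂=1):
  k=0: a=5, p=5, q=1
  k=1: a=8, p=41, q=8
  k=2: a=2, p=87, q=17
  k=3: a=3, p=302, q=59

302/59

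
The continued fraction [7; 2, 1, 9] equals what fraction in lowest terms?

213/29

Fold from the inside: start with 9/1.
  1 + 1/9 = 10/9
  2 + 9/10 = 29/10
  7 + 10/29 = 213/29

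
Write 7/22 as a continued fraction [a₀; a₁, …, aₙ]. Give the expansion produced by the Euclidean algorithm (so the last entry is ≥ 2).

7 = 0·22 + 7
22 = 3·7 + 1
7 = 7·1 + 0  (stop)
So 7/22 = [0; 3, 7].

[0; 3, 7]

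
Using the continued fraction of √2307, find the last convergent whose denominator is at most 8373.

√2307 = [48; 32, 96, …] (period length 2).
Convergents:
  p_0/q_0 = 48/1
  p_1/q_1 = 1537/32
  p_2/q_2 = 147600/3073
  p_3/q_3 = 4724737/98368
q_2 = 3073 ≤ 8373 < 98368 = q_3, so the answer is 147600/3073.

147600/3073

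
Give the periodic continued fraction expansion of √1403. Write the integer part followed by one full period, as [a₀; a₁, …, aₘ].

a₀ = ⌊√1403⌋ = 37.
With m₀=0, d₀=1 and mₖ₊₁ = dₖaₖ − mₖ, dₖ₊₁ = (n − mₖ₊₁²)/dₖ, aₖ₊₁ = ⌊(a₀+mₖ₊₁)/dₖ₊₁⌋:
  k=1: m=37, d=34, a=2
  k=2: m=31, d=13, a=5
  k=3: m=34, d=19, a=3
  k=4: m=23, d=46, a=1
  k=5: m=23, d=19, a=3
  k=6: m=34, d=13, a=5
  k=7: m=31, d=34, a=2
  k=8: m=37, d=1, a=74
d=1 and a=2a₀=74 at k=8, so the next step gives (m, d) = (37, 34) again — its k=1 value — and the period has length 8.

[37; 2, 5, 3, 1, 3, 5, 2, 74]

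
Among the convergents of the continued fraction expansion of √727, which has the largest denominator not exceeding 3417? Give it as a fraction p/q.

39285/1457

√727 = [26; 1, 25, 1, 52, …] (period length 4).
Convergents:
  p_0/q_0 = 26/1
  p_1/q_1 = 27/1
  p_2/q_2 = 701/26
  p_3/q_3 = 728/27
  p_4/q_4 = 38557/1430
  p_5/q_5 = 39285/1457
  p_6/q_6 = 1020682/37855
q_5 = 1457 ≤ 3417 < 37855 = q_6, so the answer is 39285/1457.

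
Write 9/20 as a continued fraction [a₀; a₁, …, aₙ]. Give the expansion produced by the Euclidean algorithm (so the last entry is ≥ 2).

9 = 0·20 + 9
20 = 2·9 + 2
9 = 4·2 + 1
2 = 2·1 + 0  (stop)
So 9/20 = [0; 2, 4, 2].

[0; 2, 4, 2]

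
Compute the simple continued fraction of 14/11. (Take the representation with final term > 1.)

14 = 1×11 + 3
11 = 3×3 + 2
3 = 1×2 + 1
2 = 2×1 + 0  (stop)
So 14/11 = [1; 3, 1, 2].

[1; 3, 1, 2]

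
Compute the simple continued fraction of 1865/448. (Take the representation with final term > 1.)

1865 = 4×448 + 73
448 = 6×73 + 10
73 = 7×10 + 3
10 = 3×3 + 1
3 = 3×1 + 0  (stop)
So 1865/448 = [4; 6, 7, 3, 3].

[4; 6, 7, 3, 3]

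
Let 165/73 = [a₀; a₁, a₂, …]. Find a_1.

3

165 = 2·73 + 19   →  a_0 = 2
73 = 3·19 + 16   →  a_1 = 3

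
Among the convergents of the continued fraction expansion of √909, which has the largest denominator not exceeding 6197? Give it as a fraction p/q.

80801/2680

√909 = [30; 6, 1, 2, 6, 2, 1, 6, 60, …] (period length 8).
Convergents:
  p_0/q_0 = 30/1
  p_1/q_1 = 181/6
  p_2/q_2 = 211/7
  p_3/q_3 = 603/20
  p_4/q_4 = 3829/127
  p_5/q_5 = 8261/274
  p_6/q_6 = 12090/401
  p_7/q_7 = 80801/2680
  p_8/q_8 = 4860150/161201
q_7 = 2680 ≤ 6197 < 161201 = q_8, so the answer is 80801/2680.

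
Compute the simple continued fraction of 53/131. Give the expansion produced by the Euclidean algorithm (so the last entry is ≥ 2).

53 = 0*131 + 53
131 = 2*53 + 25
53 = 2*25 + 3
25 = 8*3 + 1
3 = 3*1 + 0  (stop)
So 53/131 = [0; 2, 2, 8, 3].

[0; 2, 2, 8, 3]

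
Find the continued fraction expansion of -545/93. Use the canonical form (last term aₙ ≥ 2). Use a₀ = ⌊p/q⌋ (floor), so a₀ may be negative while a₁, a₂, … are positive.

[-6; 7, 6, 2]

-545 = -6×93 + 13
93 = 7×13 + 2
13 = 6×2 + 1
2 = 2×1 + 0  (stop)
So -545/93 = [-6; 7, 6, 2].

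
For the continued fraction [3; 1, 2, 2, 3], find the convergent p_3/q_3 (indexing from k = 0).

26/7

Using pₖ = aₖpₖ₋₁ + pₖ₋₂, qₖ = aₖqₖ₋₁ + qₖ₋₂ (with p₋₁=1, p₋₂=0, q₋₁=0, q₋₂=1):
  k=0: a=3, p=3, q=1
  k=1: a=1, p=4, q=1
  k=2: a=2, p=11, q=3
  k=3: a=2, p=26, q=7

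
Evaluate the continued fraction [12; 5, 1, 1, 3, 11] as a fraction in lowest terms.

5359/440

Fold from the inside: start with 11/1.
  3 + 1/11 = 34/11
  1 + 11/34 = 45/34
  1 + 34/45 = 79/45
  5 + 45/79 = 440/79
  12 + 79/440 = 5359/440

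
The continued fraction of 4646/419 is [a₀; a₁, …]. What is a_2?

3

4646 = 11·419 + 37   →  a_0 = 11
419 = 11·37 + 12   →  a_1 = 11
37 = 3·12 + 1   →  a_2 = 3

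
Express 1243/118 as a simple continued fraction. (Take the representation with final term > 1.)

1243 = 10×118 + 63
118 = 1×63 + 55
63 = 1×55 + 8
55 = 6×8 + 7
8 = 1×7 + 1
7 = 7×1 + 0  (stop)
So 1243/118 = [10; 1, 1, 6, 1, 7].

[10; 1, 1, 6, 1, 7]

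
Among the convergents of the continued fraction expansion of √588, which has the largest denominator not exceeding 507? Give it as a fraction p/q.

4680/193

√588 = [24; 4, 48, …] (period length 2).
Convergents:
  p_0/q_0 = 24/1
  p_1/q_1 = 97/4
  p_2/q_2 = 4680/193
  p_3/q_3 = 18817/776
q_2 = 193 ≤ 507 < 776 = q_3, so the answer is 4680/193.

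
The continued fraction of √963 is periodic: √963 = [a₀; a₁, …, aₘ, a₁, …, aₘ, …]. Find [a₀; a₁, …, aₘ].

[31; 31, 62]

a₀ = ⌊√963⌋ = 31.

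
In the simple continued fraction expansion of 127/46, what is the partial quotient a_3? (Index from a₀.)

5

127 = 2·46 + 35   →  a_0 = 2
46 = 1·35 + 11   →  a_1 = 1
35 = 3·11 + 2   →  a_2 = 3
11 = 5·2 + 1   →  a_3 = 5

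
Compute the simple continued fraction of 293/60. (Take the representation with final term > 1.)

293 = 4·60 + 53
60 = 1·53 + 7
53 = 7·7 + 4
7 = 1·4 + 3
4 = 1·3 + 1
3 = 3·1 + 0  (stop)
So 293/60 = [4; 1, 7, 1, 1, 3].

[4; 1, 7, 1, 1, 3]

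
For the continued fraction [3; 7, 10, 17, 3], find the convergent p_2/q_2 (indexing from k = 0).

223/71

Using pₖ = aₖpₖ₋₁ + pₖ₋₂, qₖ = aₖqₖ₋₁ + qₖ₋₂ (with p₋₁=1, p₋₂=0, q₋₁=0, q₋₂=1):
  k=0: a=3, p=3, q=1
  k=1: a=7, p=22, q=7
  k=2: a=10, p=223, q=71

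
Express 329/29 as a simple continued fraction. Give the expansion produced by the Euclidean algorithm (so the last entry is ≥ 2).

[11; 2, 1, 9]

329 = 11*29 + 10
29 = 2*10 + 9
10 = 1*9 + 1
9 = 9*1 + 0  (stop)
So 329/29 = [11; 2, 1, 9].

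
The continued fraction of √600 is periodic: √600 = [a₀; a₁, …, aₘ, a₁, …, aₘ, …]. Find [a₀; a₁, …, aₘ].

a₀ = ⌊√600⌋ = 24.
With m₀=0, d₀=1 and mₖ₊₁ = dₖaₖ − mₖ, dₖ₊₁ = (n − mₖ₊₁²)/dₖ, aₖ₊₁ = ⌊(a₀+mₖ₊₁)/dₖ₊₁⌋:
  k=1: m=24, d=24, a=2
  k=2: m=24, d=1, a=48
d=1 and a=2a₀=48 at k=2, so the next step gives (m, d) = (24, 24) again — its k=1 value — and the period has length 2.

[24; 2, 48]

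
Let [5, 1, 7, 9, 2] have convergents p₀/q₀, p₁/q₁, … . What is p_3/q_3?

429/73

Using pₖ = aₖpₖ₋₁ + pₖ₋₂, qₖ = aₖqₖ₋₁ + qₖ₋₂ (with p₋₁=1, p₋₂=0, q₋₁=0, q₋₂=1):
  k=0: a=5, p=5, q=1
  k=1: a=1, p=6, q=1
  k=2: a=7, p=47, q=8
  k=3: a=9, p=429, q=73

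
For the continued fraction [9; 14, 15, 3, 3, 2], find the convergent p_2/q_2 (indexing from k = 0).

1914/211

Using pₖ = aₖpₖ₋₁ + pₖ₋₂, qₖ = aₖqₖ₋₁ + qₖ₋₂ (with p₋₁=1, p₋₂=0, q₋₁=0, q₋₂=1):
  k=0: a=9, p=9, q=1
  k=1: a=14, p=127, q=14
  k=2: a=15, p=1914, q=211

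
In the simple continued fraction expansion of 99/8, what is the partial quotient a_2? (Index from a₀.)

99 = 12·8 + 3   →  a_0 = 12
8 = 2·3 + 2   →  a_1 = 2
3 = 1·2 + 1   →  a_2 = 1

1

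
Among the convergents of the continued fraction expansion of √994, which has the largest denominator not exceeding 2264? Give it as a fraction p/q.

√994 = [31; 1, 1, 8, 1, 1, 62, …] (period length 6).
Convergents:
  p_0/q_0 = 31/1
  p_1/q_1 = 32/1
  p_2/q_2 = 63/2
  p_3/q_3 = 536/17
  p_4/q_4 = 599/19
  p_5/q_5 = 1135/36
  p_6/q_6 = 70969/2251
  p_7/q_7 = 72104/2287
q_6 = 2251 ≤ 2264 < 2287 = q_7, so the answer is 70969/2251.

70969/2251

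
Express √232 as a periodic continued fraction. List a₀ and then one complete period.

[15; 4, 3, 7, 3, 4, 30]

a₀ = ⌊√232⌋ = 15.
With m₀=0, d₀=1 and mₖ₊₁ = dₖaₖ − mₖ, dₖ₊₁ = (n − mₖ₊₁²)/dₖ, aₖ₊₁ = ⌊(a₀+mₖ₊₁)/dₖ₊₁⌋:
  k=1: m=15, d=7, a=4
  k=2: m=13, d=9, a=3
  k=3: m=14, d=4, a=7
  k=4: m=14, d=9, a=3
  k=5: m=13, d=7, a=4
  k=6: m=15, d=1, a=30
d=1 and a=2a₀=30 at k=6, so the next step gives (m, d) = (15, 7) again — its k=1 value — and the period has length 6.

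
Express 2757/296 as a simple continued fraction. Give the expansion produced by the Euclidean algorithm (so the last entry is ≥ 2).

[9; 3, 5, 2, 8]

2757 = 9×296 + 93
296 = 3×93 + 17
93 = 5×17 + 8
17 = 2×8 + 1
8 = 8×1 + 0  (stop)
So 2757/296 = [9; 3, 5, 2, 8].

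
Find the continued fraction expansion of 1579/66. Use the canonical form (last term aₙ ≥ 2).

[23; 1, 12, 5]

1579 = 23·66 + 61
66 = 1·61 + 5
61 = 12·5 + 1
5 = 5·1 + 0  (stop)
So 1579/66 = [23; 1, 12, 5].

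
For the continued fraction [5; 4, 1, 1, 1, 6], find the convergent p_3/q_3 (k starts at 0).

Using pₖ = aₖpₖ₋₁ + pₖ₋₂, qₖ = aₖqₖ₋₁ + qₖ₋₂ (with p₋₁=1, p₋₂=0, q₋₁=0, q₋₂=1):
  k=0: a=5, p=5, q=1
  k=1: a=4, p=21, q=4
  k=2: a=1, p=26, q=5
  k=3: a=1, p=47, q=9

47/9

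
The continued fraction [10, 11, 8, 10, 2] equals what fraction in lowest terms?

Using pₖ = aₖpₖ₋₁ + pₖ₋₂ and qₖ = aₖqₖ₋₁ + qₖ₋₂:
  k=0: a=10, p=10, q=1
  k=1: a=11, p=111, q=11
  k=2: a=8, p=898, q=89
  k=3: a=10, p=9091, q=901
  k=4: a=2, p=19080, q=1891

19080/1891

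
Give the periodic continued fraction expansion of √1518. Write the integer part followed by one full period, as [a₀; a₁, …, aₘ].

a₀ = ⌊√1518⌋ = 38.
With m₀=0, d₀=1 and mₖ₊₁ = dₖaₖ − mₖ, dₖ₊₁ = (n − mₖ₊₁²)/dₖ, aₖ₊₁ = ⌊(a₀+mₖ₊₁)/dₖ₊₁⌋:
  k=1: m=38, d=74, a=1
  k=2: m=36, d=3, a=24
  k=3: m=36, d=74, a=1
  k=4: m=38, d=1, a=76
d=1 and a=2a₀=76 at k=4, so the next step gives (m, d) = (38, 74) again — its k=1 value — and the period has length 4.

[38; 1, 24, 1, 76]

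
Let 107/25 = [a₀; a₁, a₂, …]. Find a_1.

3

107 = 4·25 + 7   →  a_0 = 4
25 = 3·7 + 4   →  a_1 = 3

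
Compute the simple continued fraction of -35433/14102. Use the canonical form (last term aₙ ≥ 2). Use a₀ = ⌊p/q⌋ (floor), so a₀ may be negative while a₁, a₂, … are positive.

-35433 = -3×14102 + 6873
14102 = 2×6873 + 356
6873 = 19×356 + 109
356 = 3×109 + 29
109 = 3×29 + 22
29 = 1×22 + 7
22 = 3×7 + 1
7 = 7×1 + 0  (stop)
So -35433/14102 = [-3; 2, 19, 3, 3, 1, 3, 7].

[-3; 2, 19, 3, 3, 1, 3, 7]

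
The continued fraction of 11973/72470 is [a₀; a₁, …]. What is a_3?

1

11973 = 0·72470 + 11973   →  a_0 = 0
72470 = 6·11973 + 632   →  a_1 = 6
11973 = 18·632 + 597   →  a_2 = 18
632 = 1·597 + 35   →  a_3 = 1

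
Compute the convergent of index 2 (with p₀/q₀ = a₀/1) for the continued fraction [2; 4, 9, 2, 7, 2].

83/37

Using pₖ = aₖpₖ₋₁ + pₖ₋₂, qₖ = aₖqₖ₋₁ + qₖ₋₂ (with p₋₁=1, p₋₂=0, q₋₁=0, q₋₂=1):
  k=0: a=2, p=2, q=1
  k=1: a=4, p=9, q=4
  k=2: a=9, p=83, q=37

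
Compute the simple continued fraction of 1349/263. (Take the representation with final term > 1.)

[5; 7, 1, 2, 1, 3, 2]

1349 = 5·263 + 34
263 = 7·34 + 25
34 = 1·25 + 9
25 = 2·9 + 7
9 = 1·7 + 2
7 = 3·2 + 1
2 = 2·1 + 0  (stop)
So 1349/263 = [5; 7, 1, 2, 1, 3, 2].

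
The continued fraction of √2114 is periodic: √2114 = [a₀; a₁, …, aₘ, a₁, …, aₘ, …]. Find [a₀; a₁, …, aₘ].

[45; 1, 44, 1, 90]

a₀ = ⌊√2114⌋ = 45.
With m₀=0, d₀=1 and mₖ₊₁ = dₖaₖ − mₖ, dₖ₊₁ = (n − mₖ₊₁²)/dₖ, aₖ₊₁ = ⌊(a₀+mₖ₊₁)/dₖ₊₁⌋:
  k=1: m=45, d=89, a=1
  k=2: m=44, d=2, a=44
  k=3: m=44, d=89, a=1
  k=4: m=45, d=1, a=90
d=1 and a=2a₀=90 at k=4, so the next step gives (m, d) = (45, 89) again — its k=1 value — and the period has length 4.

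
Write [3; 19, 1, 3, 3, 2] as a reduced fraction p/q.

Fold from the inside: start with 2/1.
  3 + 1/2 = 7/2
  3 + 2/7 = 23/7
  1 + 7/23 = 30/23
  19 + 23/30 = 593/30
  3 + 30/593 = 1809/593

1809/593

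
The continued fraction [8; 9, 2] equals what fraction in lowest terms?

Fold from the inside: start with 2/1.
  9 + 1/2 = 19/2
  8 + 2/19 = 154/19

154/19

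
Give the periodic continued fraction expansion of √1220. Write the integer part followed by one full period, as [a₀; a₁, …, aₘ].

[34; 1, 12, 1, 68]

a₀ = ⌊√1220⌋ = 34.
With m₀=0, d₀=1 and mₖ₊₁ = dₖaₖ − mₖ, dₖ₊₁ = (n − mₖ₊₁²)/dₖ, aₖ₊₁ = ⌊(a₀+mₖ₊₁)/dₖ₊₁⌋:
  k=1: m=34, d=64, a=1
  k=2: m=30, d=5, a=12
  k=3: m=30, d=64, a=1
  k=4: m=34, d=1, a=68
d=1 and a=2a₀=68 at k=4, so the next step gives (m, d) = (34, 64) again — its k=1 value — and the period has length 4.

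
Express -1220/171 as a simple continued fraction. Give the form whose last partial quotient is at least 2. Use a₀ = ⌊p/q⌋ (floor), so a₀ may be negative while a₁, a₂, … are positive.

-1220 = -8*171 + 148
171 = 1*148 + 23
148 = 6*23 + 10
23 = 2*10 + 3
10 = 3*3 + 1
3 = 3*1 + 0  (stop)
So -1220/171 = [-8; 1, 6, 2, 3, 3].

[-8; 1, 6, 2, 3, 3]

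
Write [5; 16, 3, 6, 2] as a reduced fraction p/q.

3386/669

Using pₖ = aₖpₖ₋₁ + pₖ₋₂ and qₖ = aₖqₖ₋₁ + qₖ₋₂:
  k=0: a=5, p=5, q=1
  k=1: a=16, p=81, q=16
  k=2: a=3, p=248, q=49
  k=3: a=6, p=1569, q=310
  k=4: a=2, p=3386, q=669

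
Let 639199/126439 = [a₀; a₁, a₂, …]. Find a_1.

18

639199 = 5·126439 + 7004   →  a_0 = 5
126439 = 18·7004 + 367   →  a_1 = 18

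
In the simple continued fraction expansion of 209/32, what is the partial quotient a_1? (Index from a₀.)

1

209 = 6·32 + 17   →  a_0 = 6
32 = 1·17 + 15   →  a_1 = 1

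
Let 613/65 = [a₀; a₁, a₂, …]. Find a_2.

3

613 = 9·65 + 28   →  a_0 = 9
65 = 2·28 + 9   →  a_1 = 2
28 = 3·9 + 1   →  a_2 = 3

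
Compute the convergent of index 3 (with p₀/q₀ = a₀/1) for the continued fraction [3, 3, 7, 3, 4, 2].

Using pₖ = aₖpₖ₋₁ + pₖ₋₂, qₖ = aₖqₖ₋₁ + qₖ₋₂ (with p₋₁=1, p₋₂=0, q₋₁=0, q₋₂=1):
  k=0: a=3, p=3, q=1
  k=1: a=3, p=10, q=3
  k=2: a=7, p=73, q=22
  k=3: a=3, p=229, q=69

229/69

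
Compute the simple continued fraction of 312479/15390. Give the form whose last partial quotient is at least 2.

312479 = 20×15390 + 4679
15390 = 3×4679 + 1353
4679 = 3×1353 + 620
1353 = 2×620 + 113
620 = 5×113 + 55
113 = 2×55 + 3
55 = 18×3 + 1
3 = 3×1 + 0  (stop)
So 312479/15390 = [20; 3, 3, 2, 5, 2, 18, 3].

[20; 3, 3, 2, 5, 2, 18, 3]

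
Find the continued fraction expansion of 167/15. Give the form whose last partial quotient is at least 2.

167 = 11·15 + 2
15 = 7·2 + 1
2 = 2·1 + 0  (stop)
So 167/15 = [11; 7, 2].

[11; 7, 2]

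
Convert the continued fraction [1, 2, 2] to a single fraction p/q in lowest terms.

7/5

Using pₖ = aₖpₖ₋₁ + pₖ₋₂ and qₖ = aₖqₖ₋₁ + qₖ₋₂:
  k=0: a=1, p=1, q=1
  k=1: a=2, p=3, q=2
  k=2: a=2, p=7, q=5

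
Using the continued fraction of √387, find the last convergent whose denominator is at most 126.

√387 = [19; 1, 2, 19, 2, 1, 38, …] (period length 6).
Convergents:
  p_0/q_0 = 19/1
  p_1/q_1 = 20/1
  p_2/q_2 = 59/3
  p_3/q_3 = 1141/58
  p_4/q_4 = 2341/119
  p_5/q_5 = 3482/177
q_4 = 119 ≤ 126 < 177 = q_5, so the answer is 2341/119.

2341/119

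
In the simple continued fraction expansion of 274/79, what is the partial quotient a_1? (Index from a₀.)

2

274 = 3·79 + 37   →  a_0 = 3
79 = 2·37 + 5   →  a_1 = 2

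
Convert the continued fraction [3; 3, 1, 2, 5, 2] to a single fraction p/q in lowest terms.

Using pₖ = aₖpₖ₋₁ + pₖ₋₂ and qₖ = aₖqₖ₋₁ + qₖ₋₂:
  k=0: a=3, p=3, q=1
  k=1: a=3, p=10, q=3
  k=2: a=1, p=13, q=4
  k=3: a=2, p=36, q=11
  k=4: a=5, p=193, q=59
  k=5: a=2, p=422, q=129

422/129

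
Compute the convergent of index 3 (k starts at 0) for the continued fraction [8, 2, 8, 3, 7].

Using pₖ = aₖpₖ₋₁ + pₖ₋₂, qₖ = aₖqₖ₋₁ + qₖ₋₂ (with p₋₁=1, p₋₂=0, q₋₁=0, q₋₂=1):
  k=0: a=8, p=8, q=1
  k=1: a=2, p=17, q=2
  k=2: a=8, p=144, q=17
  k=3: a=3, p=449, q=53

449/53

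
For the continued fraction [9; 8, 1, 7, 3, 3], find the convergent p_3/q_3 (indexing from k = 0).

Using pₖ = aₖpₖ₋₁ + pₖ₋₂, qₖ = aₖqₖ₋₁ + qₖ₋₂ (with p₋₁=1, p₋₂=0, q₋₁=0, q₋₂=1):
  k=0: a=9, p=9, q=1
  k=1: a=8, p=73, q=8
  k=2: a=1, p=82, q=9
  k=3: a=7, p=647, q=71

647/71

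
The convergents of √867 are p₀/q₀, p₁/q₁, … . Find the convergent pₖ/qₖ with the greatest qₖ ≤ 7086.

√867 = [29; 2, 4, 29, 4, 2, 58, …] (period length 6).
Convergents:
  p_0/q_0 = 29/1
  p_1/q_1 = 59/2
  p_2/q_2 = 265/9
  p_3/q_3 = 7744/263
  p_4/q_4 = 31241/1061
  p_5/q_5 = 70226/2385
  p_6/q_6 = 4104349/139391
q_5 = 2385 ≤ 7086 < 139391 = q_6, so the answer is 70226/2385.

70226/2385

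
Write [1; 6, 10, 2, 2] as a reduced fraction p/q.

Fold from the inside: start with 2/1.
  2 + 1/2 = 5/2
  10 + 2/5 = 52/5
  6 + 5/52 = 317/52
  1 + 52/317 = 369/317

369/317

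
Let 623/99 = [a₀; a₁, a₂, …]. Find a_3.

2

623 = 6·99 + 29   →  a_0 = 6
99 = 3·29 + 12   →  a_1 = 3
29 = 2·12 + 5   →  a_2 = 2
12 = 2·5 + 2   →  a_3 = 2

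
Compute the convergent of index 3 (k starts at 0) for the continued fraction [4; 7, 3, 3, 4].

302/73

Using pₖ = aₖpₖ₋₁ + pₖ₋₂, qₖ = aₖqₖ₋₁ + qₖ₋₂ (with p₋₁=1, p₋₂=0, q₋₁=0, q₋₂=1):
  k=0: a=4, p=4, q=1
  k=1: a=7, p=29, q=7
  k=2: a=3, p=91, q=22
  k=3: a=3, p=302, q=73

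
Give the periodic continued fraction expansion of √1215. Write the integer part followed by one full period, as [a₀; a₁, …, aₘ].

[34; 1, 5, 1, 68]

a₀ = ⌊√1215⌋ = 34.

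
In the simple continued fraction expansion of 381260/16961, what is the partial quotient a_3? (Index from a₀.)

5

381260 = 22·16961 + 8118   →  a_0 = 22
16961 = 2·8118 + 725   →  a_1 = 2
8118 = 11·725 + 143   →  a_2 = 11
725 = 5·143 + 10   →  a_3 = 5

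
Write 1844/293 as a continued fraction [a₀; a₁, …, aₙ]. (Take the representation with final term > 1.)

[6; 3, 2, 2, 5, 3]

1844 = 6×293 + 86
293 = 3×86 + 35
86 = 2×35 + 16
35 = 2×16 + 3
16 = 5×3 + 1
3 = 3×1 + 0  (stop)
So 1844/293 = [6; 3, 2, 2, 5, 3].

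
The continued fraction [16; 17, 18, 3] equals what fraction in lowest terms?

15063/938

Fold from the inside: start with 3/1.
  18 + 1/3 = 55/3
  17 + 3/55 = 938/55
  16 + 55/938 = 15063/938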